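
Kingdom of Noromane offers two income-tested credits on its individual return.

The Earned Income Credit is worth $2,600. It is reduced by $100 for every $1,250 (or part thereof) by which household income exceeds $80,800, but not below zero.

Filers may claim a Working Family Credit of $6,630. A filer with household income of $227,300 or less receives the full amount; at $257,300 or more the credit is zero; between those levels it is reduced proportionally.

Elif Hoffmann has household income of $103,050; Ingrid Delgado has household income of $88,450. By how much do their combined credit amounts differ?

Elif ($103,050): Earned Income Credit: income exceeds $80,800 by $22,250, which is 18 full-or-partial $1,250 increments; reduction = 18 × $100 = $1,800, leaving $800. Working Family Credit: $103,050 is at or below the $227,300 threshold, so the full $6,630 applies. total $800 + $6,630 = $7,430
Ingrid ($88,450): Earned Income Credit: income exceeds $80,800 by $7,650, which is 7 full-or-partial $1,250 increments; reduction = 7 × $100 = $700, leaving $1,900. Working Family Credit: $88,450 is at or below the $227,300 threshold, so the full $6,630 applies. total $1,900 + $6,630 = $8,530
Difference: |$7,430 − $8,530| = $1,100.

$1,100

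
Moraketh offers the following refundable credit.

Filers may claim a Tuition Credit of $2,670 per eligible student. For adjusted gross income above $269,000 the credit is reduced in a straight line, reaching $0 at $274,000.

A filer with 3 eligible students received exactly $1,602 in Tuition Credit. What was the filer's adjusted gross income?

$273,000

Full credit = 3 × $2,670 = $8,010.
$1,602 is 1,602/8,010 of the full $8,010, so 6,408/8,010 of the $5,000 range has been used: income = $269,000 + $5,000 × 6,408/8,010 = $273,000.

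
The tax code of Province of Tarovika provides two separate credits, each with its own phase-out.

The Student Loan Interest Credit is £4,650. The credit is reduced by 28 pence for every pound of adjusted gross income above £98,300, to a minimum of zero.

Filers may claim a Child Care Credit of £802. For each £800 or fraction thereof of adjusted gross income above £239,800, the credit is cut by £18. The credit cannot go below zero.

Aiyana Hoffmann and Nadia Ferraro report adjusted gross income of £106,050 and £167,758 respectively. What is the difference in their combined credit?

Aiyana (£106,050): Student Loan Interest Credit: 28% of the £7,750 excess over £98,300 is £2,170; credit = £4,650 − £2,170 = £2,480. Child Care Credit: £106,050 is at or below the £239,800 threshold, so the full £802 applies. total £2,480 + £802 = £3,282
Nadia (£167,758): Student Loan Interest Credit: 28% of the £69,458 excess over £98,300 is £19,448.24 ≥ base, so the credit is £0. Child Care Credit: £167,758 is at or below the £239,800 threshold, so the full £802 applies. total £0 + £802 = £802
Difference: |£3,282 − £802| = £2,480.

£2,480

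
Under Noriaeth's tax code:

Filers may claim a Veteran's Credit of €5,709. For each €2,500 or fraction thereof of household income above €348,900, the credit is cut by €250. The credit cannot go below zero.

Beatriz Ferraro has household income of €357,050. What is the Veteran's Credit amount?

€4,709

Veteran's Credit: income exceeds €348,900 by €8,150, which is 4 full-or-partial €2,500 increments; reduction = 4 × €250 = €1,000, leaving €4,709.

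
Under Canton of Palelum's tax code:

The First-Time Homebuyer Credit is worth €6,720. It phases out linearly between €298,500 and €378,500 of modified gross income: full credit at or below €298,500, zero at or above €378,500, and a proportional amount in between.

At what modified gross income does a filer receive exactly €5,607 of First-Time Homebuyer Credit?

€5,607 is 5,607/6,720 of the full €6,720, so 1,113/6,720 of the €80,000 range has been used: income = €298,500 + €80,000 × 1,113/6,720 = €311,750.

€311,750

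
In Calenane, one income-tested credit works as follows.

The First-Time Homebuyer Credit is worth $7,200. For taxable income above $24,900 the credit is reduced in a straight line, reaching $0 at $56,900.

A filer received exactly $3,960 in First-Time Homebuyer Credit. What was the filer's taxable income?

$39,300

$3,960 is 3,960/7,200 of the full $7,200, so 3,240/7,200 of the $32,000 range has been used: income = $24,900 + $32,000 × 3,240/7,200 = $39,300.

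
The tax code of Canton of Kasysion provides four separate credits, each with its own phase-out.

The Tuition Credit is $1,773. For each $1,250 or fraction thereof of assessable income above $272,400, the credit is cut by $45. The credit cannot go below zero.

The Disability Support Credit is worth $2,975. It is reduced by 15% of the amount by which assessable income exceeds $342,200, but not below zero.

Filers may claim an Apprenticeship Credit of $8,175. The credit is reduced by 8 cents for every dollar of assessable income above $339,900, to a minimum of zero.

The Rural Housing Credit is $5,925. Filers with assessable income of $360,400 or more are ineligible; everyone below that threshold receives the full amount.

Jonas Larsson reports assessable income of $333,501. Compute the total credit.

Tuition Credit: income exceeds $272,400 by $61,101 → 49 increments × $45 = $2,205 ≥ base, so the credit is $0.
Disability Support Credit: $333,501 is at or below the $342,200 threshold, so the full $2,975 applies.
Apprenticeship Credit: $333,501 is at or below the $339,900 threshold, so the full $8,175 applies.
Rural Housing Credit: $333,501 is below the $360,400 cutoff, so the full $5,925 applies.
Total: $0 + $2,975 + $8,175 + $5,925 = $17,075.

$17,075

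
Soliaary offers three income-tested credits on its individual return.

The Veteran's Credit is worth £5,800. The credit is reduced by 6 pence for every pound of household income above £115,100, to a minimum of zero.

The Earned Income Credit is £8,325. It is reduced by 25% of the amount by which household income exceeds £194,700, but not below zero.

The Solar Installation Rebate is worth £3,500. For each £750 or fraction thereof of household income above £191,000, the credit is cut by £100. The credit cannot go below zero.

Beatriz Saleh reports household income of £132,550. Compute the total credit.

Veteran's Credit: 6% of the £17,450 excess over £115,100 is £1,047; credit = £5,800 − £1,047 = £4,753.
Earned Income Credit: £132,550 is at or below the £194,700 threshold, so the full £8,325 applies.
Solar Installation Rebate: £132,550 is at or below the £191,000 threshold, so the full £3,500 applies.
Total: £4,753 + £8,325 + £3,500 = £16,578.

£16,578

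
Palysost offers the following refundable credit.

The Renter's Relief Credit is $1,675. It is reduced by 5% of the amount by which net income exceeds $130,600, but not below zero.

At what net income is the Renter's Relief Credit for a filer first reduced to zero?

$164,100

The credit falls by 5% of each dollar above $130,600, so it reaches zero when the excess is $1,675 / 5% = $33,500: income = $130,600 + $33,500 = $164,100.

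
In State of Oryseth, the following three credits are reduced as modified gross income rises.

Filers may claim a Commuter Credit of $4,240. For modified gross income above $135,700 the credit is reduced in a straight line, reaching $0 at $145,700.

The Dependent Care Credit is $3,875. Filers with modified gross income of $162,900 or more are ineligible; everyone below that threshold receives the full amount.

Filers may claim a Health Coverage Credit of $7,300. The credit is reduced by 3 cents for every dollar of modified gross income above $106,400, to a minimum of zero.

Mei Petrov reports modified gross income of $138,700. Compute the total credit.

$13,174

Commuter Credit: $138,700 is $3,000 into a $10,000 phase-out range, leaving 7,000/10,000 of the credit: $4,240 × 7,000/10,000 = $2,968.
Dependent Care Credit: $138,700 is below the $162,900 cutoff, so the full $3,875 applies.
Health Coverage Credit: 3% of the $32,300 excess over $106,400 is $969; credit = $7,300 − $969 = $6,331.
Total: $2,968 + $3,875 + $6,331 = $13,174.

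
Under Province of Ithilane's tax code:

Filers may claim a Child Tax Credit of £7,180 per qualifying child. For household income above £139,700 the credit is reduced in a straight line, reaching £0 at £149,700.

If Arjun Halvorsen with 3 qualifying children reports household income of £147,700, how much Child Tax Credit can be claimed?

£4,308

Child Tax Credit: base = 3 × £7,180 = £21,540. £147,700 is £8,000 into a £10,000 phase-out range, leaving 2,000/10,000 of the credit: £21,540 × 2,000/10,000 = £4,308.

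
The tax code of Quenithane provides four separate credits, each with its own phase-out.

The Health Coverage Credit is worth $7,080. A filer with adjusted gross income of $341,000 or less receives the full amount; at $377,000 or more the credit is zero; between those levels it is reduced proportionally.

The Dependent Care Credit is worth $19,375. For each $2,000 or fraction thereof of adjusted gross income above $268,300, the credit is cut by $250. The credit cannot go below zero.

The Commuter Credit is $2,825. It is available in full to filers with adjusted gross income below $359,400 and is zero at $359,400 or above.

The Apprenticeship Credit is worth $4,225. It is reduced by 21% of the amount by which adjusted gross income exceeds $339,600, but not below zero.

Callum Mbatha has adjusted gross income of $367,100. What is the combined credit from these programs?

Health Coverage Credit: $367,100 is $26,100 into a $36,000 phase-out range, leaving 9,900/36,000 of the credit: $7,080 × 9,900/36,000 = $1,947.
Dependent Care Credit: income exceeds $268,300 by $98,800, which is 50 full-or-partial $2,000 increments; reduction = 50 × $250 = $12,500, leaving $6,875.
Commuter Credit: $367,100 meets or exceeds the $359,400 cutoff, so the credit is $0.
Apprenticeship Credit: 21% of the $27,500 excess over $339,600 is $5,775 ≥ base, so the credit is $0.
Total: $1,947 + $6,875 + $0 + $0 = $8,822.

$8,822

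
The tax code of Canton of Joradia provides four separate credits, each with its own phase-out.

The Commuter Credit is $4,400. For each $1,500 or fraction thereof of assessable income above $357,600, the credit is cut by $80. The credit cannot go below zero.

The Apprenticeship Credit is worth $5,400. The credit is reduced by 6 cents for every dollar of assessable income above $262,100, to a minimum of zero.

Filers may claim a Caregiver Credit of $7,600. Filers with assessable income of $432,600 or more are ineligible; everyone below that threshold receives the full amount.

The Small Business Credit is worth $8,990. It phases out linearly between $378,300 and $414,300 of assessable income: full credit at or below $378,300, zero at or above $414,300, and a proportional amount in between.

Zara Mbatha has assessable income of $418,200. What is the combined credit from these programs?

Commuter Credit: income exceeds $357,600 by $60,600, which is 41 full-or-partial $1,500 increments; reduction = 41 × $80 = $3,280, leaving $1,120.
Apprenticeship Credit: 6% of the $156,100 excess over $262,100 is $9,366 ≥ base, so the credit is $0.
Caregiver Credit: $418,200 is below the $432,600 cutoff, so the full $7,600 applies.
Small Business Credit: $418,200 is at or above $414,300, so the credit is $0.
Total: $1,120 + $0 + $7,600 + $0 = $8,720.

$8,720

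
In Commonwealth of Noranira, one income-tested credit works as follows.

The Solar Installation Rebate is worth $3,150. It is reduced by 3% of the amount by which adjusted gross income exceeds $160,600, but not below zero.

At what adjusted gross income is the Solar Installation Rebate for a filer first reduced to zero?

The credit falls by 3% of each dollar above $160,600, so it reaches zero when the excess is $3,150 / 3% = $105,000: income = $160,600 + $105,000 = $265,600.

$265,600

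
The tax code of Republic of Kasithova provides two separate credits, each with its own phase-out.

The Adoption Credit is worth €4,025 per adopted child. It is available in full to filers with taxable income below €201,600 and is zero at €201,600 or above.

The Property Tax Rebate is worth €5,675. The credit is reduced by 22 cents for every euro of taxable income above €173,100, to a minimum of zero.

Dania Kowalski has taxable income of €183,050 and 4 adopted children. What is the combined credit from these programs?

Adoption Credit: base = 4 × €4,025 = €16,100. €183,050 is below the €201,600 cutoff, so the full €16,100 applies.
Property Tax Rebate: 22% of the €9,950 excess over €173,100 is €2,189; credit = €5,675 − €2,189 = €3,486.
Total: €16,100 + €3,486 = €19,586.

€19,586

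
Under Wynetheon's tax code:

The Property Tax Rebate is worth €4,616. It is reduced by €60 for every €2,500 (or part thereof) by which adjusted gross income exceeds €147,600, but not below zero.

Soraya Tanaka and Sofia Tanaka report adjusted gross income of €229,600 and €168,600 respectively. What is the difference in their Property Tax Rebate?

€1,440

Soraya (€229,600): Property Tax Rebate: income exceeds €147,600 by €82,000, which is 33 full-or-partial €2,500 increments; reduction = 33 × €60 = €1,980, leaving €2,636.
Sofia (€168,600): Property Tax Rebate: income exceeds €147,600 by €21,000, which is 9 full-or-partial €2,500 increments; reduction = 9 × €60 = €540, leaving €4,076.
Difference: |€2,636 − €4,076| = €1,440.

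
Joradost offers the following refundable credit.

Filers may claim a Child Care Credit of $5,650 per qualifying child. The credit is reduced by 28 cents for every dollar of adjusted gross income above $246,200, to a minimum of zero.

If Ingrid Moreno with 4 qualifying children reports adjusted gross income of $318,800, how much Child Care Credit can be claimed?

$2,272

Child Care Credit: base = 4 × $5,650 = $22,600. 28% of the $72,600 excess over $246,200 is $20,328; credit = $22,600 − $20,328 = $2,272.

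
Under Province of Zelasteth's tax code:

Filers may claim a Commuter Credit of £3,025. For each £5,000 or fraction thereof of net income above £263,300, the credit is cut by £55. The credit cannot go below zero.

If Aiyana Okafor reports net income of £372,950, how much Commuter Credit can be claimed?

£1,815

Commuter Credit: income exceeds £263,300 by £109,650, which is 22 full-or-partial £5,000 increments; reduction = 22 × £55 = £1,210, leaving £1,815.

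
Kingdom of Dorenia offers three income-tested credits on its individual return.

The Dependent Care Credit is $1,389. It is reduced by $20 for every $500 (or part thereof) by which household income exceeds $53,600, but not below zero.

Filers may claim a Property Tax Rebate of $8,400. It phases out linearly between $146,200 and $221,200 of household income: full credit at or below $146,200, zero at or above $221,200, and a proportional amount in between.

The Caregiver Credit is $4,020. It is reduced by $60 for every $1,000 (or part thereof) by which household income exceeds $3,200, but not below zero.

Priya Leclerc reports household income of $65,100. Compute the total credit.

$9,629

Dependent Care Credit: income exceeds $53,600 by $11,500, which is 23 full-or-partial $500 increments; reduction = 23 × $20 = $460, leaving $929.
Property Tax Rebate: $65,100 is at or below the $146,200 threshold, so the full $8,400 applies.
Caregiver Credit: income exceeds $3,200 by $61,900, which is 62 full-or-partial $1,000 increments; reduction = 62 × $60 = $3,720, leaving $300.
Total: $929 + $8,400 + $300 = $9,629.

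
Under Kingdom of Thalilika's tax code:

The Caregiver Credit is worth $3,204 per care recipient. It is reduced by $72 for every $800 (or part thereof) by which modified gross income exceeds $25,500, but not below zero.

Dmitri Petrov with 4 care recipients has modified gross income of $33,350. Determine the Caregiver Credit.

Caregiver Credit: base = 4 × $3,204 = $12,816. income exceeds $25,500 by $7,850, which is 10 full-or-partial $800 increments; reduction = 10 × $72 = $720, leaving $12,096.

$12,096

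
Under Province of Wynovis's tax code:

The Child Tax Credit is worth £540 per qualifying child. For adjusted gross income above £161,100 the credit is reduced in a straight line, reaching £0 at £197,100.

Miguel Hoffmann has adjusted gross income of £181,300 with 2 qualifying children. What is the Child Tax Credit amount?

£474

Child Tax Credit: base = 2 × £540 = £1,080. £181,300 is £20,200 into a £36,000 phase-out range, leaving 15,800/36,000 of the credit: £1,080 × 15,800/36,000 = £474.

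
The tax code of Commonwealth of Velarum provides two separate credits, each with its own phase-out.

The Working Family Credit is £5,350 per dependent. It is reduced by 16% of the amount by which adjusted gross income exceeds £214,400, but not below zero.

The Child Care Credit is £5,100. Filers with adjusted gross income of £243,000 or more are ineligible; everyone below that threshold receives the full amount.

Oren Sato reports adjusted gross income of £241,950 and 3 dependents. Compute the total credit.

Working Family Credit: base = 3 × £5,350 = £16,050. 16% of the £27,550 excess over £214,400 is £4,408; credit = £16,050 − £4,408 = £11,642.
Child Care Credit: £241,950 is below the £243,000 cutoff, so the full £5,100 applies.
Total: £11,642 + £5,100 = £16,742.

£16,742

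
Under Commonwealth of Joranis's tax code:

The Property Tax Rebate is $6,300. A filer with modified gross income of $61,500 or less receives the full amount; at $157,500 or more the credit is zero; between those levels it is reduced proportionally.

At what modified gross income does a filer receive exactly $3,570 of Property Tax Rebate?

$3,570 is 3,570/6,300 of the full $6,300, so 2,730/6,300 of the $96,000 range has been used: income = $61,500 + $96,000 × 2,730/6,300 = $103,100.

$103,100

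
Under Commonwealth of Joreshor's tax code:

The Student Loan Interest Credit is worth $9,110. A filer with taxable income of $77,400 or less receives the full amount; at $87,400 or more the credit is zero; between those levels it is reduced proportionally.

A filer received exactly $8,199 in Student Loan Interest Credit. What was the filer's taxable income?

$78,400

$8,199 is 8,199/9,110 of the full $9,110, so 911/9,110 of the $10,000 range has been used: income = $77,400 + $10,000 × 911/9,110 = $78,400.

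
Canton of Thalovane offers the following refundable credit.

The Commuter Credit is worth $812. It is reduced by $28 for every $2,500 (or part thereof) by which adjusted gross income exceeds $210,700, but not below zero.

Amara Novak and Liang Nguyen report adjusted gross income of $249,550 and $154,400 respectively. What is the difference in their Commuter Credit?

$448

Amara ($249,550): Commuter Credit: income exceeds $210,700 by $38,850, which is 16 full-or-partial $2,500 increments; reduction = 16 × $28 = $448, leaving $364.
Liang ($154,400): Commuter Credit: $154,400 is at or below the $210,700 threshold, so the full $812 applies.
Difference: |$364 − $812| = $448.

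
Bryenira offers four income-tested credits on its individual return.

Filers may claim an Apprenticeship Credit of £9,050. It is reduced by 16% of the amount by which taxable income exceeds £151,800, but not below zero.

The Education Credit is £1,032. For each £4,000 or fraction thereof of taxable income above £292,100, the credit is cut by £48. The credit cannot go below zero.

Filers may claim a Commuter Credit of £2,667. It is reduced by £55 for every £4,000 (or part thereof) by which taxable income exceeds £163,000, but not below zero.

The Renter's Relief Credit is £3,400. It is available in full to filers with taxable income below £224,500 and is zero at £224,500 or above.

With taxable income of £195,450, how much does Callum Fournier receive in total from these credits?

Apprenticeship Credit: 16% of the £43,650 excess over £151,800 is £6,984; credit = £9,050 − £6,984 = £2,066.
Education Credit: £195,450 is at or below the £292,100 threshold, so the full £1,032 applies.
Commuter Credit: income exceeds £163,000 by £32,450, which is 9 full-or-partial £4,000 increments; reduction = 9 × £55 = £495, leaving £2,172.
Renter's Relief Credit: £195,450 is below the £224,500 cutoff, so the full £3,400 applies.
Total: £2,066 + £1,032 + £2,172 + £3,400 = £8,670.

£8,670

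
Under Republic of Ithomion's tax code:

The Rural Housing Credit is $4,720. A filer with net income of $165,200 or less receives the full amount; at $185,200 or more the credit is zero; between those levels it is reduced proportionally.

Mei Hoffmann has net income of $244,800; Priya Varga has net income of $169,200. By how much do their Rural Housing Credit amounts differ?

Mei ($244,800): Rural Housing Credit: $244,800 is at or above $185,200, so the credit is $0.
Priya ($169,200): Rural Housing Credit: $169,200 is $4,000 into a $20,000 phase-out range, leaving 16,000/20,000 of the credit: $4,720 × 16,000/20,000 = $3,776.
Difference: |$0 − $3,776| = $3,776.

$3,776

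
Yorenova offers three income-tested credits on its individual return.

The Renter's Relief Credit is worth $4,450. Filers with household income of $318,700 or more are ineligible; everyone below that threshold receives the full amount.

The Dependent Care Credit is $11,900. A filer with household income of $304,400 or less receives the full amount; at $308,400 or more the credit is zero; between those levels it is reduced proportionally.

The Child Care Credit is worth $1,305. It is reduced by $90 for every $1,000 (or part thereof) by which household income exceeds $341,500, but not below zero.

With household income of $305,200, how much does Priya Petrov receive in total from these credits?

$15,275

Renter's Relief Credit: $305,200 is below the $318,700 cutoff, so the full $4,450 applies.
Dependent Care Credit: $305,200 is $800 into a $4,000 phase-out range, leaving 3,200/4,000 of the credit: $11,900 × 3,200/4,000 = $9,520.
Child Care Credit: $305,200 is at or below the $341,500 threshold, so the full $1,305 applies.
Total: $4,450 + $9,520 + $1,305 = $15,275.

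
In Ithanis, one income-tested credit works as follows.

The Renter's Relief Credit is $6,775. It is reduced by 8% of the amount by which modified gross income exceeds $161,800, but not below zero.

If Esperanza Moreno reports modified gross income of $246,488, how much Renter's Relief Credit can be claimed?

Renter's Relief Credit: 8% of the $84,688 excess over $161,800 is $6,775.04 ≥ base, so the credit is $0.

$0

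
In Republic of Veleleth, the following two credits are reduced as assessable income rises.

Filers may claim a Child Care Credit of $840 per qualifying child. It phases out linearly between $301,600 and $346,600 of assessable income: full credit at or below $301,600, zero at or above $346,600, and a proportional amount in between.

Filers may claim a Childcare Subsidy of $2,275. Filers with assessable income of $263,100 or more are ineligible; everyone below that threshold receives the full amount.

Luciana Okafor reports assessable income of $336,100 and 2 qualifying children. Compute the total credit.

Child Care Credit: base = 2 × $840 = $1,680. $336,100 is $34,500 into a $45,000 phase-out range, leaving 10,500/45,000 of the credit: $1,680 × 10,500/45,000 = $392.
Childcare Subsidy: $336,100 meets or exceeds the $263,100 cutoff, so the credit is $0.
Total: $392 + $0 = $392.

$392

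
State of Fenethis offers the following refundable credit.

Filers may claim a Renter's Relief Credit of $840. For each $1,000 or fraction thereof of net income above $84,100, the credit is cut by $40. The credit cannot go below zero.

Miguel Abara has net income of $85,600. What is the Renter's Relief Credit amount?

$760

Renter's Relief Credit: income exceeds $84,100 by $1,500, which is 2 full-or-partial $1,000 increments; reduction = 2 × $40 = $80, leaving $760.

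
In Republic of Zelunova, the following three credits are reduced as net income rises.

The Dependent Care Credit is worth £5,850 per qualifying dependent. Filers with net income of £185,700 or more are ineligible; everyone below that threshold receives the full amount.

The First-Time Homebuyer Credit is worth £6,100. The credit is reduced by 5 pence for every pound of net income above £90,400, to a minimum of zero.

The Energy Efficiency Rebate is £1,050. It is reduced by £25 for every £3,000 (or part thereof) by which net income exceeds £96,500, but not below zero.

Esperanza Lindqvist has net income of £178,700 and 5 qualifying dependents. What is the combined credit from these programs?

£31,285

Dependent Care Credit: base = 5 × £5,850 = £29,250. £178,700 is below the £185,700 cutoff, so the full £29,250 applies.
First-Time Homebuyer Credit: 5% of the £88,300 excess over £90,400 is £4,415; credit = £6,100 − £4,415 = £1,685.
Energy Efficiency Rebate: income exceeds £96,500 by £82,200, which is 28 full-or-partial £3,000 increments; reduction = 28 × £25 = £700, leaving £350.
Total: £29,250 + £1,685 + £350 = £31,285.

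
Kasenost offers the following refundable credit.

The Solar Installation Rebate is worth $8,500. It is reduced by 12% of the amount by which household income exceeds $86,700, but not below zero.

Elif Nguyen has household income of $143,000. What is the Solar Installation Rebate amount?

$1,744

Solar Installation Rebate: 12% of the $56,300 excess over $86,700 is $6,756; credit = $8,500 − $6,756 = $1,744.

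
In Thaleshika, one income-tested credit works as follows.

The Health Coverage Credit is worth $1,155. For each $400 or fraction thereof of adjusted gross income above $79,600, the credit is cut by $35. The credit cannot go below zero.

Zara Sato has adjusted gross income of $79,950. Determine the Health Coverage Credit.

$1,120

Health Coverage Credit: income exceeds $79,600 by $350, which is 1 full-or-partial $400 increment; reduction = 1 × $35 = $35, leaving $1,120.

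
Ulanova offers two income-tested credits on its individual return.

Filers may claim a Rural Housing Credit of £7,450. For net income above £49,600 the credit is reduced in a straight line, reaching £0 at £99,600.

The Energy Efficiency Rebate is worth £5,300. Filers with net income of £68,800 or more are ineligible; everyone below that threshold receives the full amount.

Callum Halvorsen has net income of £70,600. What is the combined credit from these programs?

£4,321

Rural Housing Credit: £70,600 is £21,000 into a £50,000 phase-out range, leaving 29,000/50,000 of the credit: £7,450 × 29,000/50,000 = £4,321.
Energy Efficiency Rebate: £70,600 meets or exceeds the £68,800 cutoff, so the credit is £0.
Total: £4,321 + £0 = £4,321.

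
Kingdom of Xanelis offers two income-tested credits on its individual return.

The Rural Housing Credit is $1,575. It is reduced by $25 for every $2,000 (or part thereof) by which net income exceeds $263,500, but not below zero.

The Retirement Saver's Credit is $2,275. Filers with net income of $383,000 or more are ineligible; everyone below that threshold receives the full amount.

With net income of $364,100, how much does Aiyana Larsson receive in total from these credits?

Rural Housing Credit: income exceeds $263,500 by $100,600, which is 51 full-or-partial $2,000 increments; reduction = 51 × $25 = $1,275, leaving $300.
Retirement Saver's Credit: $364,100 is below the $383,000 cutoff, so the full $2,275 applies.
Total: $300 + $2,275 = $2,575.

$2,575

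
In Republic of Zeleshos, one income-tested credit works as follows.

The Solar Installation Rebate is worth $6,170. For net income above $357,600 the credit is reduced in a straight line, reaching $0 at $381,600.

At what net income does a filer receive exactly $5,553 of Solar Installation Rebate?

$5,553 is 5,553/6,170 of the full $6,170, so 617/6,170 of the $24,000 range has been used: income = $357,600 + $24,000 × 617/6,170 = $360,000.

$360,000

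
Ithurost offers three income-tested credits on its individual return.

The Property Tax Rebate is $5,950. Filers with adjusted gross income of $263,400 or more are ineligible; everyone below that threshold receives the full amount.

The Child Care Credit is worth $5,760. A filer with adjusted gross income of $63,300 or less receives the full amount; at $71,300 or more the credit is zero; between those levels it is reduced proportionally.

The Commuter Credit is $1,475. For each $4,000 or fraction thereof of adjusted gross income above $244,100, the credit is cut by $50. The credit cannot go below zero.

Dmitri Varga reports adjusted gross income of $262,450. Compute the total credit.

$7,175

Property Tax Rebate: $262,450 is below the $263,400 cutoff, so the full $5,950 applies.
Child Care Credit: $262,450 is at or above $71,300, so the credit is $0.
Commuter Credit: income exceeds $244,100 by $18,350, which is 5 full-or-partial $4,000 increments; reduction = 5 × $50 = $250, leaving $1,225.
Total: $5,950 + $0 + $1,225 = $7,175.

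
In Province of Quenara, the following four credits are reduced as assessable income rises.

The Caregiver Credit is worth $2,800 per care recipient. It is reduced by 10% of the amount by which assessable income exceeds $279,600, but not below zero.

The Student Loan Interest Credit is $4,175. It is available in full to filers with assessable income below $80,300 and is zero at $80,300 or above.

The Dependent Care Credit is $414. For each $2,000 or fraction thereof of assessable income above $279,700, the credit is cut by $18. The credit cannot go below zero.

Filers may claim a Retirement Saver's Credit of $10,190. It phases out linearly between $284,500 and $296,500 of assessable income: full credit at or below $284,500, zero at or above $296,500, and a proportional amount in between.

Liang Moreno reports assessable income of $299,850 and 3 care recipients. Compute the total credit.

$6,591

Caregiver Credit: base = 3 × $2,800 = $8,400. 10% of the $20,250 excess over $279,600 is $2,025; credit = $8,400 − $2,025 = $6,375.
Student Loan Interest Credit: $299,850 meets or exceeds the $80,300 cutoff, so the credit is $0.
Dependent Care Credit: income exceeds $279,700 by $20,150, which is 11 full-or-partial $2,000 increments; reduction = 11 × $18 = $198, leaving $216.
Retirement Saver's Credit: $299,850 is at or above $296,500, so the credit is $0.
Total: $6,375 + $0 + $216 + $0 = $6,591.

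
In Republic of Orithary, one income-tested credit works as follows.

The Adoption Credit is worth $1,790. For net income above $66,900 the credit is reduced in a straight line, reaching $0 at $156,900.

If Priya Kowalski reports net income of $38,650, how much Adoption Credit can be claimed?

$1,790

Adoption Credit: $38,650 is at or below the $66,900 threshold, so the full $1,790 applies.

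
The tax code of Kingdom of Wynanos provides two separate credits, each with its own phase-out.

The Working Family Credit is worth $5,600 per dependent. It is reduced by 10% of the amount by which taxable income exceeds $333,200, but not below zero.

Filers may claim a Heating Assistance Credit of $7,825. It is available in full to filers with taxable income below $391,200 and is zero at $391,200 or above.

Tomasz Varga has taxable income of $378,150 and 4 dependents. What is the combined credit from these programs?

Working Family Credit: base = 4 × $5,600 = $22,400. 10% of the $44,950 excess over $333,200 is $4,495; credit = $22,400 − $4,495 = $17,905.
Heating Assistance Credit: $378,150 is below the $391,200 cutoff, so the full $7,825 applies.
Total: $17,905 + $7,825 = $25,730.

$25,730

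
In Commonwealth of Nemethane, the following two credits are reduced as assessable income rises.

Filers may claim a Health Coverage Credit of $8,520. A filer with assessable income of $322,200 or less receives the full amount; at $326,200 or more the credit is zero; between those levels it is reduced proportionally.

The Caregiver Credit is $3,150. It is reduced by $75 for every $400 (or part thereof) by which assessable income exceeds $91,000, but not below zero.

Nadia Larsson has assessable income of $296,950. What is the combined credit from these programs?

Health Coverage Credit: $296,950 is at or below the $322,200 threshold, so the full $8,520 applies.
Caregiver Credit: income exceeds $91,000 by $205,950 → 515 increments × $75 = $38,625 ≥ base, so the credit is $0.
Total: $8,520 + $0 = $8,520.

$8,520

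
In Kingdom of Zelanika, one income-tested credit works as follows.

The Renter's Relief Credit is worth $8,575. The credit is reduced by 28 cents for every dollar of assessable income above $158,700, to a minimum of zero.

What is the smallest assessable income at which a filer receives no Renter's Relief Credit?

$189,325

The credit falls by 28% of each dollar above $158,700, so it reaches zero when the excess is $8,575 / 28% = $30,625: income = $158,700 + $30,625 = $189,325.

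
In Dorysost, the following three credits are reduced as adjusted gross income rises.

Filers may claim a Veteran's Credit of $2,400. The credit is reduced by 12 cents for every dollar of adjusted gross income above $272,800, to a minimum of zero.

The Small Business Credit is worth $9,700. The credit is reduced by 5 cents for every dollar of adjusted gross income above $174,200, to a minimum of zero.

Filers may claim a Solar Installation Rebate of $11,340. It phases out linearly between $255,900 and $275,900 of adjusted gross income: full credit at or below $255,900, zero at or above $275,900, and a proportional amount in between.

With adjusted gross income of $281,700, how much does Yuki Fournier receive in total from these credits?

Veteran's Credit: 12% of the $8,900 excess over $272,800 is $1,068; credit = $2,400 − $1,068 = $1,332.
Small Business Credit: 5% of the $107,500 excess over $174,200 is $5,375; credit = $9,700 − $5,375 = $4,325.
Solar Installation Rebate: $281,700 is at or above $275,900, so the credit is $0.
Total: $1,332 + $4,325 + $0 = $5,657.

$5,657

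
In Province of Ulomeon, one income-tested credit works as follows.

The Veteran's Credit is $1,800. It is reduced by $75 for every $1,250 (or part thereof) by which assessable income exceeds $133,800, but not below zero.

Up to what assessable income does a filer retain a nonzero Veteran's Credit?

$162,550

After 23 increments the reduction is 23 × $75 = $1,725, leaving $75; one more increment wipes it out. Increment 23 ends at excess 23 × $1,250 = $28,750, so the highest qualifying income is $133,800 + $28,750 = $162,550.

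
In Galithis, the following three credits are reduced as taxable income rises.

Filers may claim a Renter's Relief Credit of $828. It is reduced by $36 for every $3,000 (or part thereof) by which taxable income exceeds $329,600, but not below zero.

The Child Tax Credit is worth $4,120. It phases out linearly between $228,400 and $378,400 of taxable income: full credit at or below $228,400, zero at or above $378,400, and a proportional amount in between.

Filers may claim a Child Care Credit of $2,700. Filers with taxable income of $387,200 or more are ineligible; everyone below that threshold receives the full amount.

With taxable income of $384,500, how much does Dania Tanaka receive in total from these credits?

$2,844

Renter's Relief Credit: income exceeds $329,600 by $54,900, which is 19 full-or-partial $3,000 increments; reduction = 19 × $36 = $684, leaving $144.
Child Tax Credit: $384,500 is at or above $378,400, so the credit is $0.
Child Care Credit: $384,500 is below the $387,200 cutoff, so the full $2,700 applies.
Total: $144 + $0 + $2,700 = $2,844.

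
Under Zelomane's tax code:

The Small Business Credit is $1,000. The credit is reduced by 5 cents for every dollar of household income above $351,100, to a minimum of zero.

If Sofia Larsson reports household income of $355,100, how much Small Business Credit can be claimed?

$800

Small Business Credit: 5% of the $4,000 excess over $351,100 is $200; credit = $1,000 − $200 = $800.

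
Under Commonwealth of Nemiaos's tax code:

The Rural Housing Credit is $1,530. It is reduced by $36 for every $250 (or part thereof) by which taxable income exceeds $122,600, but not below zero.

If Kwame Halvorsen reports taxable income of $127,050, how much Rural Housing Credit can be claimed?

Rural Housing Credit: income exceeds $122,600 by $4,450, which is 18 full-or-partial $250 increments; reduction = 18 × $36 = $648, leaving $882.

$882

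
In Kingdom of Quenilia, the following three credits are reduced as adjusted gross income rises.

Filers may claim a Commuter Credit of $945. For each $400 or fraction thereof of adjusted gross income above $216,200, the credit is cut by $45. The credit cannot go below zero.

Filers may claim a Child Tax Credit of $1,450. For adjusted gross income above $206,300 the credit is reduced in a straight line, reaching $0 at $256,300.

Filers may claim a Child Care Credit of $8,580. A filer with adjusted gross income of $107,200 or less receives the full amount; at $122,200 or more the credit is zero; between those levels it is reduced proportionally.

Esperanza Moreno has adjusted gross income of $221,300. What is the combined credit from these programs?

Commuter Credit: income exceeds $216,200 by $5,100, which is 13 full-or-partial $400 increments; reduction = 13 × $45 = $585, leaving $360.
Child Tax Credit: $221,300 is $15,000 into a $50,000 phase-out range, leaving 35,000/50,000 of the credit: $1,450 × 35,000/50,000 = $1,015.
Child Care Credit: $221,300 is at or above $122,200, so the credit is $0.
Total: $360 + $1,015 + $0 = $1,375.

$1,375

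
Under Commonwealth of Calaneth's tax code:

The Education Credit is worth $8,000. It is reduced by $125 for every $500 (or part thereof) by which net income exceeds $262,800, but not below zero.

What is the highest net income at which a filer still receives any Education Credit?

$294,300

After 63 increments the reduction is 63 × $125 = $7,875, leaving $125; one more increment wipes it out. Increment 63 ends at excess 63 × $500 = $31,500, so the highest qualifying income is $262,800 + $31,500 = $294,300.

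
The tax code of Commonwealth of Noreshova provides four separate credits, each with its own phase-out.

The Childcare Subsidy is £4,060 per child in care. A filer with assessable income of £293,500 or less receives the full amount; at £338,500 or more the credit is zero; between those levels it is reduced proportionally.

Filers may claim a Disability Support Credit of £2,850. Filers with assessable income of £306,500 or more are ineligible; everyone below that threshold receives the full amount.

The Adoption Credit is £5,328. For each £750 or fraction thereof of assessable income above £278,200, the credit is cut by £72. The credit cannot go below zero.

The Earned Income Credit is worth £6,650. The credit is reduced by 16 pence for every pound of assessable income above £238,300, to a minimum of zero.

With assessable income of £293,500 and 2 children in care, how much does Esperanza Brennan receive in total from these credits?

Childcare Subsidy: base = 2 × £4,060 = £8,120. £293,500 is at or below the £293,500 threshold, so the full £8,120 applies.
Disability Support Credit: £293,500 is below the £306,500 cutoff, so the full £2,850 applies.
Adoption Credit: income exceeds £278,200 by £15,300, which is 21 full-or-partial £750 increments; reduction = 21 × £72 = £1,512, leaving £3,816.
Earned Income Credit: 16% of the £55,200 excess over £238,300 is £8,832 ≥ base, so the credit is £0.
Total: £8,120 + £2,850 + £3,816 + £0 = £14,786.

£14,786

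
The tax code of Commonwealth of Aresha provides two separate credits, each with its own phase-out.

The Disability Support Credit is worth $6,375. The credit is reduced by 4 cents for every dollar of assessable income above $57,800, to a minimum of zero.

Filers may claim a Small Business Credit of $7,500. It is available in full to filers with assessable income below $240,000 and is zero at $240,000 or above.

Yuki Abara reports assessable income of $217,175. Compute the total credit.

Disability Support Credit: 4% of the $159,375 excess over $57,800 is $6,375 ≥ base, so the credit is $0.
Small Business Credit: $217,175 is below the $240,000 cutoff, so the full $7,500 applies.
Total: $0 + $7,500 = $7,500.

$7,500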